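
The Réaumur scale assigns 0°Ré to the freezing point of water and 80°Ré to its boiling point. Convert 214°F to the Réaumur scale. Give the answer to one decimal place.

First in Celsius: (214 - 32) × 5/9 = 101.1111°C.
Linearly onto the Réaumur scale: 0 + (101.1111 / 100) × (80 - 0) = 80.9°Ré.

80.9°Ré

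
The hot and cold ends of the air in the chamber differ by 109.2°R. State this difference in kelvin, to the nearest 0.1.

An interval of 1°R corresponds to 5/9 K.
109.2 × 5/9 = 60.7.

60.7 K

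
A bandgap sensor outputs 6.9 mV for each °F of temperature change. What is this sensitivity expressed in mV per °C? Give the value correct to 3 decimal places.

Since only a temperature interval is involved, the additive offset between the scales drops out.
A change of 1°C is a change of 1.8°F, so per °C the value is 6.9 × 1.8 = 12.420.

12.420 mV per °C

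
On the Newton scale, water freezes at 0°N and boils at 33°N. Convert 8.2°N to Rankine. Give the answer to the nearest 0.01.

Linear interpolation between the fixed points: C = (8.2 - 0) × 100 / (33 - 0) = 24.8485°C.
Then 24.8485 × 1.8 + 491.67 = 536.40°R.

536.40°R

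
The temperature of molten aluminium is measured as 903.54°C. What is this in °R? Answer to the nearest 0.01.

In Rankine: 903.5400 × 1.8 + 491.67 = 2118.04°R.

2118.04°R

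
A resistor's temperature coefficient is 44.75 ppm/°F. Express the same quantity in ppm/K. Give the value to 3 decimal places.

Since only a temperature interval is involved, the additive offset between the scales drops out.
A change of 1 K is a change of 1.8°F, so per K the value is 44.75 × 1.8 = 80.550.

80.550 ppm/K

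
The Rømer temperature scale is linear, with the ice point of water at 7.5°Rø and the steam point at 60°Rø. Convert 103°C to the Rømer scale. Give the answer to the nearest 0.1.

Linearly onto the Rømer scale: 7.5 + (103.0000 / 100) × (60 - 7.5) = 61.6°Rø.

61.6°Rø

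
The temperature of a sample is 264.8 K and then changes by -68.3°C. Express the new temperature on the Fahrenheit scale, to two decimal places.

Initial temperature in Celsius: 264.8 - 273.15 = -8.3500°C.
Final Celsius temperature: -8.3500 - 68.3000 = -76.6500°C.
In Fahrenheit: -76.6500 × 1.8 + 32 = -105.97°F.

-105.97°F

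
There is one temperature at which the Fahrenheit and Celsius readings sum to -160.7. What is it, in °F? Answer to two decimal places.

Let F be the Fahrenheit reading. The Celsius reading is C = 5/9·F - 17.7778.
Require F + C = -160.7: (14/9)·F - 17.7778 = -160.7.
F = (-160.7 + 17.7778) / (14/9) = -91.88.

-91.88°F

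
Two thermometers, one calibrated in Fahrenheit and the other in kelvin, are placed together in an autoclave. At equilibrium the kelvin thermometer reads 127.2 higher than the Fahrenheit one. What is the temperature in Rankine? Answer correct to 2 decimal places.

Let x be the Fahrenheit reading; then the kelvin reading is 5/9·x + 255.372.
(5/9·x + 255.372) - x = 127.2  ⇒  (-4/9)·x = -128.172  ⇒  x = 288.3875°F.
In Celsius: (288.3875 - 32) × 5/9 = 142.4375°C.
In Rankine: 142.4375 × 1.8 + 491.67 = 748.06°R.

748.06°R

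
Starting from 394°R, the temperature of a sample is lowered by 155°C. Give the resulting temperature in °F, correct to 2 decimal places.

-344.67°F

Initial temperature in Celsius: (394 - 491.67) × 5/9 = -54.2611°C.
Final Celsius temperature: -54.2611 - 155.0000 = -209.2611°C.
In Fahrenheit: -209.2611 × 1.8 + 32 = -344.67°F.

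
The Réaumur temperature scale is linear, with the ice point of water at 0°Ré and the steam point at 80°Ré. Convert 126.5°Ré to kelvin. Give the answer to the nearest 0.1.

431.3 K

Linear interpolation between the fixed points: C = (126.5 - 0) × 100 / (80 - 0) = 158.1250°C.
Then 158.1250 + 273.15 = 431.3 K.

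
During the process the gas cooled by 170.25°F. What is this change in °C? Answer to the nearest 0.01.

Only the scale ratio 5/9 matters for a change in temperature.
170.25 × 5/9 = 94.58.

94.58°C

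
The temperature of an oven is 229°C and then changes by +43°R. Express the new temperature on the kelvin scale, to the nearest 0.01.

526.04 K

The 43°R change is an interval, so only the factor 5/9 applies: +43 × 5/9 = +23.8889°C.
Final Celsius temperature: 229.0000 + 23.8889 = 252.8889°C.
In kelvin: 252.8889 + 273.15 = 526.04 K.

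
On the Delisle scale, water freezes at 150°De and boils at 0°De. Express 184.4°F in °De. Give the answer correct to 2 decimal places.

23.00°De

First in Celsius: (184.4 - 32) × 5/9 = 84.6667°C.
Linearly onto the Delisle scale: 150 + (84.6667 / 100) × (0 - 150) = 23.00°De.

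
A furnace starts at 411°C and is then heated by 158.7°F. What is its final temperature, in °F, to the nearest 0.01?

930.50°F

The 158.7°F change is an interval, so only the factor 5/9 applies: +158.7 × 5/9 = +88.1667°C.
Final Celsius temperature: 411.0000 + 88.1667 = 499.1667°C.
In Fahrenheit: 499.1667 × 1.8 + 32 = 930.50°F.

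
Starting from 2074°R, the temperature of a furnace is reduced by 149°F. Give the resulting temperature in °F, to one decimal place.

Initial temperature in Celsius: (2074 - 491.67) × 5/9 = 879.0722°C.
The 149°F change is an interval, so only the factor 5/9 applies: -149 × 5/9 = -82.7778°C.
Final Celsius temperature: 879.0722 - 82.7778 = 796.2944°C.
In Fahrenheit: 796.2944 × 1.8 + 32 = 1465.3°F.

1465.3°F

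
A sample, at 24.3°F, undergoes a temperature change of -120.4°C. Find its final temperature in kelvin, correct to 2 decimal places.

Initial temperature in Celsius: (24.3 - 32) × 5/9 = -4.2778°C.
Final Celsius temperature: -4.2778 - 120.4000 = -124.6778°C.
In kelvin: -124.6778 + 273.15 = 148.47 K.

148.47 K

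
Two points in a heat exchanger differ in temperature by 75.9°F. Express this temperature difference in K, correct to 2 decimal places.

Only the scale ratio 5/9 matters for a change in temperature.
75.9 × 5/9 = 42.17.

42.17 K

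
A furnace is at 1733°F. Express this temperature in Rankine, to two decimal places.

In Celsius: (1733 - 32) × 5/9 = 945.0000°C.
In Rankine: 945.0000 × 1.8 + 491.67 = 2192.67°R.

2192.67°R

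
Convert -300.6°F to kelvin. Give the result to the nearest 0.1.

In Celsius: (-300.6 - 32) × 5/9 = -184.7778°C.
In kelvin: -184.7778 + 273.15 = 88.4 K.

88.4 K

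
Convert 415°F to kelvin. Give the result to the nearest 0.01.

485.93 K

In Celsius: (415 - 32) × 5/9 = 212.7778°C.
In kelvin: 212.7778 + 273.15 = 485.93 K.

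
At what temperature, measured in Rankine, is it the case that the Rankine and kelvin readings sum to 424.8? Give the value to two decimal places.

Let R be the Rankine reading. The kelvin reading is K = 5/9·R.
Require R + K = 424.8: (14/9)·R = 424.8.
R = (424.8) / (14/9) = 273.09.

273.09°R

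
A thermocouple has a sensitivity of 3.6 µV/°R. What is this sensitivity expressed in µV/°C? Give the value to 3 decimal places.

6.480 µV/°C

Since only a temperature interval is involved, the additive offset between the scales drops out.
A change of 1°C is a change of 1.8°R, so per °C the value is 3.6 × 1.8 = 6.480.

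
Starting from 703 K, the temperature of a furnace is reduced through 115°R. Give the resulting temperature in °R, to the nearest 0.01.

Initial temperature in Celsius: 703 - 273.15 = 429.8500°C.
The 115°R change is an interval, so only the factor 5/9 applies: -115 × 5/9 = -63.8889°C.
Final Celsius temperature: 429.8500 - 63.8889 = 365.9611°C.
In Rankine: 365.9611 × 1.8 + 491.67 = 1150.40°R.

1150.40°R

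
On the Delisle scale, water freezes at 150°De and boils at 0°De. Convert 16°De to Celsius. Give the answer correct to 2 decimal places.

89.33°C

Linear interpolation between the fixed points: C = (16 - 150) × 100 / (0 - 150) = 89.3333°C.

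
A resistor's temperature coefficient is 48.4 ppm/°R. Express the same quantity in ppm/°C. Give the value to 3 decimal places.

87.120 ppm/°C

Since only a temperature interval is involved, the additive offset between the scales drops out.
A change of 1°C is a change of 1.8°R, so per °C the value is 48.4 × 1.8 = 87.120.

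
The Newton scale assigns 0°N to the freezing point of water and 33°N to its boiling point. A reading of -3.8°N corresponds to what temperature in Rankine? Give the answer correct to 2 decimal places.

Linear interpolation between the fixed points: C = (-3.8 - 0) × 100 / (33 - 0) = -11.5152°C.
Then -11.5152 × 1.8 + 491.67 = 470.94°R.

470.94°R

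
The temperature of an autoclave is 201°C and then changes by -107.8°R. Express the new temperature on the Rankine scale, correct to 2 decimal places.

The 107.8°R change is an interval, so only the factor 5/9 applies: -107.8 × 5/9 = -59.8889°C.
Final Celsius temperature: 201.0000 - 59.8889 = 141.1111°C.
In Rankine: 141.1111 × 1.8 + 491.67 = 745.67°R.

745.67°R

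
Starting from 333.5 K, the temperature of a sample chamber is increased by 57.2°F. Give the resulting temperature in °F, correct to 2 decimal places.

Initial temperature in Celsius: 333.5 - 273.15 = 60.3500°C.
The 57.2°F change is an interval, so only the factor 5/9 applies: +57.2 × 5/9 = +31.7778°C.
Final Celsius temperature: 60.3500 + 31.7778 = 92.1278°C.
In Fahrenheit: 92.1278 × 1.8 + 32 = 197.83°F.

197.83°F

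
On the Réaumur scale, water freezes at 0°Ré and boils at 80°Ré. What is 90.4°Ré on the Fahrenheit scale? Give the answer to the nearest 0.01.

235.40°F

Linear interpolation between the fixed points: C = (90.4 - 0) × 100 / (80 - 0) = 113.0000°C.
Then 113.0000 × 1.8 + 32 = 235.40°F.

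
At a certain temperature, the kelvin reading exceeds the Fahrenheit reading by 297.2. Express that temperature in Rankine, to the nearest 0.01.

Let x be the Fahrenheit reading; then the kelvin reading is 5/9·x + 255.372.
(5/9·x + 255.372) - x = 297.2  ⇒  (-4/9)·x = 41.8278  ⇒  x = -94.1125°F.
In Celsius: (-94.1125 - 32) × 5/9 = -70.0625°C.
In Rankine: -70.0625 × 1.8 + 491.67 = 365.56°R.

365.56°R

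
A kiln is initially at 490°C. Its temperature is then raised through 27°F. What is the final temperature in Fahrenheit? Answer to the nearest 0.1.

941.0°F

The 27°F change is an interval, so only the factor 5/9 applies: +27 × 5/9 = +15.0000°C.
Final Celsius temperature: 490.0000 + 15.0000 = 505.0000°C.
In Fahrenheit: 505.0000 × 1.8 + 32 = 941.0°F.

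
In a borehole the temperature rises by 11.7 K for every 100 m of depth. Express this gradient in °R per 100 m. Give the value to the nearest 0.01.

The quantity depends on a temperature interval, so only the ratio of degree sizes applies; the offset between the scales is irrelevant.
A change of 1 K is a change of 1.8°R, so 11.7 × 1.8 = 21.06.

21.06 °R/100 m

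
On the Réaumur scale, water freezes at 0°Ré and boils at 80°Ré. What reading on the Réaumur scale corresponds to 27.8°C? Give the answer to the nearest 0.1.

22.2°Ré

Linearly onto the Réaumur scale: 0 + (27.8000 / 100) × (80 - 0) = 22.2°Ré.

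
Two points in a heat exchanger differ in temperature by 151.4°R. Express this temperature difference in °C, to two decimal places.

An interval of 1°R corresponds to 5/9°C.
151.4 × 5/9 = 84.11.

84.11°C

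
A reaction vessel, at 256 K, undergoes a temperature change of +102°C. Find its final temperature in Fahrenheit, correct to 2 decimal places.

Initial temperature in Celsius: 256 - 273.15 = -17.1500°C.
Final Celsius temperature: -17.1500 + 102.0000 = 84.8500°C.
In Fahrenheit: 84.8500 × 1.8 + 32 = 184.73°F.

184.73°F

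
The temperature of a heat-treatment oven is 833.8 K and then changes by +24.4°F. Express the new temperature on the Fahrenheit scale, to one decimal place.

Initial temperature in Celsius: 833.8 - 273.15 = 560.6500°C.
The 24.4°F change is an interval, so only the factor 5/9 applies: +24.4 × 5/9 = +13.5556°C.
Final Celsius temperature: 560.6500 + 13.5556 = 574.2056°C.
In Fahrenheit: 574.2056 × 1.8 + 32 = 1065.6°F.

1065.6°F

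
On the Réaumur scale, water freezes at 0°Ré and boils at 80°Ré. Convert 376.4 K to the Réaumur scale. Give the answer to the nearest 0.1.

82.6°Ré

First in Celsius: 376.4 - 273.15 = 103.2500°C.
Linearly onto the Réaumur scale: 0 + (103.2500 / 100) × (80 - 0) = 82.6°Ré.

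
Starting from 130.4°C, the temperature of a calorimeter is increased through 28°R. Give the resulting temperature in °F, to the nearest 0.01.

The 28°R change is an interval, so only the factor 5/9 applies: +28 × 5/9 = +15.5556°C.
Final Celsius temperature: 130.4000 + 15.5556 = 145.9556°C.
In Fahrenheit: 145.9556 × 1.8 + 32 = 294.72°F.

294.72°F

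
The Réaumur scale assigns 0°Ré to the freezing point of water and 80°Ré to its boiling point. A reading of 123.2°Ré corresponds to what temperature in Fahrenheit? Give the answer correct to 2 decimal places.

309.20°F

Linear interpolation between the fixed points: C = (123.2 - 0) × 100 / (80 - 0) = 154.0000°C.
Then 154.0000 × 1.8 + 32 = 309.20°F.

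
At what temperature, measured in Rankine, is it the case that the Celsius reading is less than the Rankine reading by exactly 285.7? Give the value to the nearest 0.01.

Let R be the Rankine reading. The Celsius reading is C = 5/9·R - 273.15.
Require C - R = -285.7: (-4/9)·R - 273.15 = -285.7.
R = (-285.7 + 273.15) / (-4/9) = 28.24.

28.24°R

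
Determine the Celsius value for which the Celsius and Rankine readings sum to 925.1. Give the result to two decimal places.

Let C be the Celsius reading. The Rankine reading is R = 1.8·C + 491.67.
Require C + R = 925.1: (2.8)·C + 491.67 = 925.1.
C = (925.1 - 491.67) / (2.8) = 154.80.

154.80°C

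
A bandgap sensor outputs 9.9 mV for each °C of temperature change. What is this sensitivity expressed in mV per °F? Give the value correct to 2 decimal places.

Since only a temperature interval is involved, the additive offset between the scales drops out.
A change of 1°F is a change of 5/9°C, so per °F the value is 9.9 × 5/9 = 5.50.

5.50 mV per °F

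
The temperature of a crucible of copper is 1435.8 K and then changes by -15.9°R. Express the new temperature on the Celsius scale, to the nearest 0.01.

Initial temperature in Celsius: 1435.8 - 273.15 = 1162.6500°C.
The 15.9°R change is an interval, so only the factor 5/9 applies: -15.9 × 5/9 = -8.8333°C.
Final Celsius temperature: 1162.6500 - 8.8333 = 1153.8167°C.

1153.82°C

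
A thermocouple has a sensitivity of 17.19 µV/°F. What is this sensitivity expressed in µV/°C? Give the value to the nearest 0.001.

30.942 µV/°C

Since only a temperature interval is involved, the additive offset between the scales drops out.
A change of 1°C is a change of 1.8°F, so per °C the value is 17.19 × 1.8 = 30.942.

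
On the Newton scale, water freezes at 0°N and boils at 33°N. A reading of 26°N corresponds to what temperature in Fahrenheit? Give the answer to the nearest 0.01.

Linear interpolation between the fixed points: C = (26 - 0) × 100 / (33 - 0) = 78.7879°C.
Then 78.7879 × 1.8 + 32 = 173.82°F.

173.82°F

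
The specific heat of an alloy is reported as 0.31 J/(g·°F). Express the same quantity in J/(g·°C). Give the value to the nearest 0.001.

The quantity depends on a temperature interval, so only the ratio of degree sizes applies; the offset between the scales is irrelevant.
A change of 1°C is a change of 1.8°F, so per °C the value is 0.31 × 1.8 = 0.558.

0.558 J/(g·°C)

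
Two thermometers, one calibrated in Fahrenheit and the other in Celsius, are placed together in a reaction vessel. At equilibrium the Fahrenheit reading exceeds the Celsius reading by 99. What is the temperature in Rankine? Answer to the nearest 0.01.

Let x be the Fahrenheit reading; then the Celsius reading is 5/9·x - 17.7778.
(5/9·x - 17.7778) - x = -99  ⇒  (-4/9)·x = -81.2222  ⇒  x = 182.7500°F.
In Celsius: (182.75 - 32) × 5/9 = 83.7500°C.
In Rankine: 83.7500 × 1.8 + 491.67 = 642.42°R.

642.42°R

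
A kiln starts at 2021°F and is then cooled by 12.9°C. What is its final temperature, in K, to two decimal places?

Initial temperature in Celsius: (2021 - 32) × 5/9 = 1105.0000°C.
Final Celsius temperature: 1105.0000 - 12.9000 = 1092.1000°C.
In kelvin: 1092.1000 + 273.15 = 1365.25 K.

1365.25 K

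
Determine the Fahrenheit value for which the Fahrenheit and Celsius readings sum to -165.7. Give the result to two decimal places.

Let F be the Fahrenheit reading. The Celsius reading is C = 5/9·F - 17.7778.
Require F + C = -165.7: (14/9)·F - 17.7778 = -165.7.
F = (-165.7 + 17.7778) / (14/9) = -95.09.

-95.09°F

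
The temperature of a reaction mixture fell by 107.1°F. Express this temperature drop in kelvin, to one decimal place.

Only the scale ratio 5/9 matters for a change in temperature.
107.1 × 5/9 = 59.5.

59.5 K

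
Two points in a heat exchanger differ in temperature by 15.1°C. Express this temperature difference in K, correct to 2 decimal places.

Celsius and kelvin degrees are the same size, so the interval is unchanged: 15.10.

15.10 K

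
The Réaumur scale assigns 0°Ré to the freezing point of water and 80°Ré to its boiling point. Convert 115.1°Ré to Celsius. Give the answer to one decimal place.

143.9°C

Linear interpolation between the fixed points: C = (115.1 - 0) × 100 / (80 - 0) = 143.8750°C.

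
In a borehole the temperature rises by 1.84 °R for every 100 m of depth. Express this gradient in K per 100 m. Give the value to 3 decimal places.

1.022 K/100 m

The quantity depends on a temperature interval, so only the ratio of degree sizes applies; the offset between the scales is irrelevant.
A change of 1°R is a change of 5/9 K, so 1.84 × 5/9 = 1.022.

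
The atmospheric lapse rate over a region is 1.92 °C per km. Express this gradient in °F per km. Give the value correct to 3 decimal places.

3.456 °F/km

The quantity depends on a temperature interval, so only the ratio of degree sizes applies; the offset between the scales is irrelevant.
A change of 1°C is a change of 1.8°F, so 1.92 × 1.8 = 3.456.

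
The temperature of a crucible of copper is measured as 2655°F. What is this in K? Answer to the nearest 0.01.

1730.37 K

In Celsius: (2655 - 32) × 5/9 = 1457.2222°C.
In kelvin: 1457.2222 + 273.15 = 1730.37 K.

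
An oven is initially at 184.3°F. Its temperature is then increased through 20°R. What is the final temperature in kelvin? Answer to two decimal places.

368.87 K

Initial temperature in Celsius: (184.3 - 32) × 5/9 = 84.6111°C.
The 20°R change is an interval, so only the factor 5/9 applies: +20 × 5/9 = +11.1111°C.
Final Celsius temperature: 84.6111 + 11.1111 = 95.7222°C.
In kelvin: 95.7222 + 273.15 = 368.87 K.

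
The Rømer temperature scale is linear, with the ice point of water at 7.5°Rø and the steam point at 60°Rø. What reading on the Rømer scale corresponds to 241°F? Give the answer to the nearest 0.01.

68.46°Rø

First in Celsius: (241 - 32) × 5/9 = 116.1111°C.
Linearly onto the Rømer scale: 7.5 + (116.1111 / 100) × (60 - 7.5) = 68.46°Rø.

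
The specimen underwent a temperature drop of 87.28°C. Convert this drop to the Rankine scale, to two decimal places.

157.10°R

Only the scale ratio 1.8 matters for a change in temperature.
87.28 × 1.8 = 157.10.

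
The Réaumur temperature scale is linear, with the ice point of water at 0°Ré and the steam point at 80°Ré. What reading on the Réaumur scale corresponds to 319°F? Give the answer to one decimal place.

127.6°Ré

First in Celsius: (319 - 32) × 5/9 = 159.4444°C.
Linearly onto the Réaumur scale: 0 + (159.4444 / 100) × (80 - 0) = 127.6°Ré.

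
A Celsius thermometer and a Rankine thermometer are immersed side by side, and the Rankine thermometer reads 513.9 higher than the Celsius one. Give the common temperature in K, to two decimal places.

300.94 K

Let x be the Celsius reading; then the Rankine reading is 1.8·x + 491.67.
(1.8·x + 491.67) - x = 513.9  ⇒  (0.8)·x = 22.23  ⇒  x = 27.7875°C.
In kelvin: 27.7875 + 273.15 = 300.94 K.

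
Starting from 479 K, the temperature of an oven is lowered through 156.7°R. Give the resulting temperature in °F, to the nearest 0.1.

Initial temperature in Celsius: 479 - 273.15 = 205.8500°C.
The 156.7°R change is an interval, so only the factor 5/9 applies: -156.7 × 5/9 = -87.0556°C.
Final Celsius temperature: 205.8500 - 87.0556 = 118.7944°C.
In Fahrenheit: 118.7944 × 1.8 + 32 = 245.8°F.

245.8°F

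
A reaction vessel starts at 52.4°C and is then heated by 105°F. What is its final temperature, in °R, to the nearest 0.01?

690.99°R

The 105°F change is an interval, so only the factor 5/9 applies: +105 × 5/9 = +58.3333°C.
Final Celsius temperature: 52.4000 + 58.3333 = 110.7333°C.
In Rankine: 110.7333 × 1.8 + 491.67 = 690.99°R.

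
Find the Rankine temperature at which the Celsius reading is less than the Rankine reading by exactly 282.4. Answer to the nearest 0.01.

Let R be the Rankine reading. The Celsius reading is C = 5/9·R - 273.15.
Require C - R = -282.4: (-4/9)·R - 273.15 = -282.4.
R = (-282.4 + 273.15) / (-4/9) = 20.81.

20.81°R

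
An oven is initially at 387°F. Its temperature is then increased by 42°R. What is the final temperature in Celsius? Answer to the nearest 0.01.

220.56°C

Initial temperature in Celsius: (387 - 32) × 5/9 = 197.2222°C.
The 42°R change is an interval, so only the factor 5/9 applies: +42 × 5/9 = +23.3333°C.
Final Celsius temperature: 197.2222 + 23.3333 = 220.5556°C.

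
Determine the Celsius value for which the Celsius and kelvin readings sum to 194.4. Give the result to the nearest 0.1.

-39.4°C

Let C be the Celsius reading. The kelvin reading is K = 1·C + 273.15.
Require C + K = 194.4: (2)·C + 273.15 = 194.4.
C = (194.4 - 273.15) / (2) = -39.4.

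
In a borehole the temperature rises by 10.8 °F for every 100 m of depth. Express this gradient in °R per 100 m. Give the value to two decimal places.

The quantity depends on a temperature interval, so only the ratio of degree sizes applies; the offset between the scales is irrelevant.
A change of 1°F is a change of 1°R, so 10.8 × 1 = 10.80.

10.80 °R/100 m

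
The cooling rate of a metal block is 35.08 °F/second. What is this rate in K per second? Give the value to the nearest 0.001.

The quantity depends on a temperature interval, so only the ratio of degree sizes applies; the offset between the scales is irrelevant.
A change of 1°F is a change of 5/9 K, so 35.08 × 5/9 = 19.489.

19.489 K/second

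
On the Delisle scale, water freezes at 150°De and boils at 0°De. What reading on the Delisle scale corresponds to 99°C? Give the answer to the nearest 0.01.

1.50°De

Linearly onto the Delisle scale: 150 + (99.0000 / 100) × (0 - 150) = 1.50°De.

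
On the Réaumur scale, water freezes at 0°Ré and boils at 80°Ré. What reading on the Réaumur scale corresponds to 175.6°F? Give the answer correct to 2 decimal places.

First in Celsius: (175.6 - 32) × 5/9 = 79.7778°C.
Linearly onto the Réaumur scale: 0 + (79.7778 / 100) × (80 - 0) = 63.82°Ré.

63.82°Ré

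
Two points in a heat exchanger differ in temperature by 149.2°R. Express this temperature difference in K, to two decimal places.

82.89 K

For a temperature interval the offset drops out; only the factor 5/9 applies.
149.2 × 5/9 = 82.89.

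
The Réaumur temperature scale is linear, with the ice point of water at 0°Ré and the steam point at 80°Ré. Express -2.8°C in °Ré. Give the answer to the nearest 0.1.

Linearly onto the Réaumur scale: 0 + (-2.8000 / 100) × (80 - 0) = -2.2°Ré.

-2.2°Ré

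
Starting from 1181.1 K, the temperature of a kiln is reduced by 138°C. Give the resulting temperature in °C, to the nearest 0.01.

Initial temperature in Celsius: 1181.1 - 273.15 = 907.9500°C.
Final Celsius temperature: 907.9500 - 138.0000 = 769.9500°C.

769.95°C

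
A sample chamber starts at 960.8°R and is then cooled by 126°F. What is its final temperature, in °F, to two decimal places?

Initial temperature in Celsius: (960.8 - 491.67) × 5/9 = 260.6278°C.
The 126°F change is an interval, so only the factor 5/9 applies: -126 × 5/9 = -70.0000°C.
Final Celsius temperature: 260.6278 - 70.0000 = 190.6278°C.
In Fahrenheit: 190.6278 × 1.8 + 32 = 375.13°F.

375.13°F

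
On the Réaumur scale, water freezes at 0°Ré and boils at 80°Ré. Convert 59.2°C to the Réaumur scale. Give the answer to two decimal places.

47.36°Ré

Linearly onto the Réaumur scale: 0 + (59.2000 / 100) × (80 - 0) = 47.36°Ré.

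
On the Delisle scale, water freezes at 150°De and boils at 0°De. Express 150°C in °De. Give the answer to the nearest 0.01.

-75.00°De

Linearly onto the Delisle scale: 150 + (150.0000 / 100) × (0 - 150) = -75.00°De.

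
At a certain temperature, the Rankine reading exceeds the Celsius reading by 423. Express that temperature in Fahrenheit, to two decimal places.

Let x be the Rankine reading; then the Celsius reading is 5/9·x - 273.15.
(5/9·x - 273.15) - x = -423  ⇒  (-4/9)·x = -149.85  ⇒  x = 337.1625°R.
In Celsius: (337.1625 - 491.67) × 5/9 = -85.8375°C.
In Fahrenheit: -85.8375 × 1.8 + 32 = -122.51°F.

-122.51°F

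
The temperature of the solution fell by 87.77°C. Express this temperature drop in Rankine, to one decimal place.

158.0°R

For a temperature interval the offset drops out; only the factor 1.8 applies.
87.77 × 1.8 = 158.0.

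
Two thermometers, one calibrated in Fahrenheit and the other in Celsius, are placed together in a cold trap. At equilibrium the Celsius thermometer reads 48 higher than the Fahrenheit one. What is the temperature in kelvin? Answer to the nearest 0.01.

Let x be the Fahrenheit reading; then the Celsius reading is 5/9·x - 17.7778.
(5/9·x - 17.7778) - x = 48  ⇒  (-4/9)·x = 65.7778  ⇒  x = -148.0000°F.
In Celsius: (-148 - 32) × 5/9 = -100.0000°C.
In kelvin: -100.0000 + 273.15 = 173.15 K.

173.15 K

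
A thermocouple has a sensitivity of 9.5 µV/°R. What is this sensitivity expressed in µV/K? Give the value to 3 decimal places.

17.100 µV/K

The quantity depends on a temperature interval, so only the ratio of degree sizes applies; the offset between the scales is irrelevant.
A change of 1 K is a change of 1.8°R, so per K the value is 9.5 × 1.8 = 17.100.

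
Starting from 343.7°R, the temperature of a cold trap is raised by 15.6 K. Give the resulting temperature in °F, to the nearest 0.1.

Initial temperature in Celsius: (343.7 - 491.67) × 5/9 = -82.2056°C.
The 15.6 K change is an interval; Kelvin and Celsius degrees are the same size, so ΔC = +15.6°C.
Final Celsius temperature: -82.2056 + 15.6000 = -66.6056°C.
In Fahrenheit: -66.6056 × 1.8 + 32 = -87.9°F.

-87.9°F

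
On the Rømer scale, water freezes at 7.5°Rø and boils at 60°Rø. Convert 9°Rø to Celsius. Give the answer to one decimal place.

Linear interpolation between the fixed points: C = (9 - 7.5) × 100 / (60 - 7.5) = 2.8571°C.

2.9°C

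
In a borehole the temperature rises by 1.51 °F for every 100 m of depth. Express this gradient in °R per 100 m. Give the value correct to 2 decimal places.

The quantity depends on a temperature interval, so only the ratio of degree sizes applies; the offset between the scales is irrelevant.
A change of 1°F is a change of 1°R, so 1.51 × 1 = 1.51.

1.51 °R/100 m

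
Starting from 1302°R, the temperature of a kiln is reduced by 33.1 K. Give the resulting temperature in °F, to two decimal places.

Initial temperature in Celsius: (1302 - 491.67) × 5/9 = 450.1833°C.
The 33.1 K change is an interval; Kelvin and Celsius degrees are the same size, so ΔC = -33.1°C.
Final Celsius temperature: 450.1833 - 33.1000 = 417.0833°C.
In Fahrenheit: 417.0833 × 1.8 + 32 = 782.75°F.

782.75°F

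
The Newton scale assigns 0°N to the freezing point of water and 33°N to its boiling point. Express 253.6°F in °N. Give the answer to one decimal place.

First in Celsius: (253.6 - 32) × 5/9 = 123.1111°C.
Linearly onto the Newton scale: 0 + (123.1111 / 100) × (33 - 0) = 40.6°N.

40.6°N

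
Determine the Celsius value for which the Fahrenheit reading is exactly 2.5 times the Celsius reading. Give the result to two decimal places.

45.71°C

Let C be the Celsius reading. The Fahrenheit reading is F = 1.8·C + 32.
Require F = 2.5·C: 1.8·C + 32 = 2.5·C.
(-0.7)·C = -32  ⇒  C = 45.71.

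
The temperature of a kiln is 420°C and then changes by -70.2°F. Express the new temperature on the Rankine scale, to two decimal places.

The 70.2°F change is an interval, so only the factor 5/9 applies: -70.2 × 5/9 = -39.0000°C.
Final Celsius temperature: 420.0000 - 39.0000 = 381.0000°C.
In Rankine: 381.0000 × 1.8 + 491.67 = 1177.47°R.

1177.47°R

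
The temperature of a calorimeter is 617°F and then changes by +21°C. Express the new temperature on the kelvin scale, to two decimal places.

619.15 K

Initial temperature in Celsius: (617 - 32) × 5/9 = 325.0000°C.
Final Celsius temperature: 325.0000 + 21.0000 = 346.0000°C.
In kelvin: 346.0000 + 273.15 = 619.15 K.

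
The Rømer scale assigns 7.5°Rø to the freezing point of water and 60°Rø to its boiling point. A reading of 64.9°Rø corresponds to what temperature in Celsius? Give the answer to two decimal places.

Linear interpolation between the fixed points: C = (64.9 - 7.5) × 100 / (60 - 7.5) = 109.3333°C.

109.33°C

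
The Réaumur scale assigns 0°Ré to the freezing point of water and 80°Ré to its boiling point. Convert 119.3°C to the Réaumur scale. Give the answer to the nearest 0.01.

95.44°Ré

Linearly onto the Réaumur scale: 0 + (119.3000 / 100) × (80 - 0) = 95.44°Ré.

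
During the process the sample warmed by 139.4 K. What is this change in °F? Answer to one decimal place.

250.9°F

An interval of 1 K corresponds to 1.8°F.
139.4 × 1.8 = 250.9.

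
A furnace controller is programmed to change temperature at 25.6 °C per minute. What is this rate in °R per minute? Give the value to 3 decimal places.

Since only a temperature interval is involved, the additive offset between the scales drops out.
A change of 1°C is a change of 1.8°R, so 25.6 × 1.8 = 46.080.

46.080 °R/minute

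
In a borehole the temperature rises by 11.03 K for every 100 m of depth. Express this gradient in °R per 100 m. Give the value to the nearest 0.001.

Since only a temperature interval is involved, the additive offset between the scales drops out.
A change of 1 K is a change of 1.8°R, so 11.03 × 1.8 = 19.854.

19.854 °R/100 m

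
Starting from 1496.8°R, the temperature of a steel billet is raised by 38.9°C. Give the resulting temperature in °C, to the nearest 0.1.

Initial temperature in Celsius: (1496.8 - 491.67) × 5/9 = 558.4056°C.
Final Celsius temperature: 558.4056 + 38.9000 = 597.3056°C.

597.3°C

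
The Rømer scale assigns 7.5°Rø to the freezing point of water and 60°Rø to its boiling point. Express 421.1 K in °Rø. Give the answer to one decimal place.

First in Celsius: 421.1 - 273.15 = 147.9500°C.
Linearly onto the Rømer scale: 7.5 + (147.9500 / 100) × (60 - 7.5) = 85.2°Rø.

85.2°Rø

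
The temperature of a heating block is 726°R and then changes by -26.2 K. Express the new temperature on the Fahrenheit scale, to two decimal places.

Initial temperature in Celsius: (726 - 491.67) × 5/9 = 130.1833°C.
The 26.2 K change is an interval; Kelvin and Celsius degrees are the same size, so ΔC = -26.2°C.
Final Celsius temperature: 130.1833 - 26.2000 = 103.9833°C.
In Fahrenheit: 103.9833 × 1.8 + 32 = 219.17°F.

219.17°F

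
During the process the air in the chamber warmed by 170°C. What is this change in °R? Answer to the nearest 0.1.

Only the scale ratio 1.8 matters for a change in temperature.
170 × 1.8 = 306.0.

306.0°R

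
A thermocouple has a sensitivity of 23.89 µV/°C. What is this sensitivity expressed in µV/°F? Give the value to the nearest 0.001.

Since only a temperature interval is involved, the additive offset between the scales drops out.
A change of 1°F is a change of 5/9°C, so per °F the value is 23.89 × 5/9 = 13.272.

13.272 µV/°F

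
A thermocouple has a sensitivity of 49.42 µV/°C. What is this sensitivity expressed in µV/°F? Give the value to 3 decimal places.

27.456 µV/°F

The quantity depends on a temperature interval, so only the ratio of degree sizes applies; the offset between the scales is irrelevant.
A change of 1°F is a change of 5/9°C, so per °F the value is 49.42 × 5/9 = 27.456.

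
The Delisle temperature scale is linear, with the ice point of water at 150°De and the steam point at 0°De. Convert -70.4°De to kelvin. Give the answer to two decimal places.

Linear interpolation between the fixed points: C = (-70.4 - 150) × 100 / (0 - 150) = 146.9333°C.
Then 146.9333 + 273.15 = 420.08 K.

420.08 K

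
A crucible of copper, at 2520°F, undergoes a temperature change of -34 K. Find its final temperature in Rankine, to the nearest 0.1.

Initial temperature in Celsius: (2520 - 32) × 5/9 = 1382.2222°C.
The 34 K change is an interval; Kelvin and Celsius degrees are the same size, so ΔC = -34°C.
Final Celsius temperature: 1382.2222 - 34.0000 = 1348.2222°C.
In Rankine: 1348.2222 × 1.8 + 491.67 = 2918.5°R.

2918.5°R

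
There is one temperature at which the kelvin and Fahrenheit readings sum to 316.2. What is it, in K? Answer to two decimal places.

277.10 K

Let K be the kelvin reading. The Fahrenheit reading is F = 1.8·K - 459.67.
Require K + F = 316.2: (2.8)·K - 459.67 = 316.2.
K = (316.2 + 459.67) / (2.8) = 277.10.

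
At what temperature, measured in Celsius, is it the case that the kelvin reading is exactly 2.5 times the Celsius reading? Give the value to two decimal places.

Let C be the Celsius reading. The kelvin reading is K = 1·C + 273.15.
Require K = 2.5·C: 1·C + 273.15 = 2.5·C.
(-1.5)·C = -273.15  ⇒  C = 182.10.

182.10°C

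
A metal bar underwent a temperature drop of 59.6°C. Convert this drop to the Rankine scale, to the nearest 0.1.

107.3°R

Only the scale ratio 1.8 matters for a change in temperature.
59.6 × 1.8 = 107.3.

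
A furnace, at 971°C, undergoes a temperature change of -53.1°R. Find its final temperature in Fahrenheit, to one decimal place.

The 53.1°R change is an interval, so only the factor 5/9 applies: -53.1 × 5/9 = -29.5000°C.
Final Celsius temperature: 971.0000 - 29.5000 = 941.5000°C.
In Fahrenheit: 941.5000 × 1.8 + 32 = 1726.7°F.

1726.7°F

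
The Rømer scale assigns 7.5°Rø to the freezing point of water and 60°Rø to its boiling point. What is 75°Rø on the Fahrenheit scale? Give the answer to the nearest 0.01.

263.43°F

Linear interpolation between the fixed points: C = (75 - 7.5) × 100 / (60 - 7.5) = 128.5714°C.
Then 128.5714 × 1.8 + 32 = 263.43°F.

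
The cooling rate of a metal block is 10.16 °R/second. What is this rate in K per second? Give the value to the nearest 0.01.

Since only a temperature interval is involved, the additive offset between the scales drops out.
A change of 1°R is a change of 5/9 K, so 10.16 × 5/9 = 5.64.

5.64 K/second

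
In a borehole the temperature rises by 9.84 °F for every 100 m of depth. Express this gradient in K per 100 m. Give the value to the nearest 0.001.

5.467 K/100 m

The quantity depends on a temperature interval, so only the ratio of degree sizes applies; the offset between the scales is irrelevant.
A change of 1°F is a change of 5/9 K, so 9.84 × 5/9 = 5.467.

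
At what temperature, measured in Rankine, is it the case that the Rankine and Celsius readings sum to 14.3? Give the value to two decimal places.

Let R be the Rankine reading. The Celsius reading is C = 5/9·R - 273.15.
Require R + C = 14.3: (14/9)·R - 273.15 = 14.3.
R = (14.3 + 273.15) / (14/9) = 184.79.

184.79°R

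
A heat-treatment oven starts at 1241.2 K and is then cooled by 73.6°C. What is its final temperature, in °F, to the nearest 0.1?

1642.0°F

Initial temperature in Celsius: 1241.2 - 273.15 = 968.0500°C.
Final Celsius temperature: 968.0500 - 73.6000 = 894.4500°C.
In Fahrenheit: 894.4500 × 1.8 + 32 = 1642.0°F.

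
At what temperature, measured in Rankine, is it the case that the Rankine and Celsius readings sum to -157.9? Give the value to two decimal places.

74.09°R

Let R be the Rankine reading. The Celsius reading is C = 5/9·R - 273.15.
Require R + C = -157.9: (14/9)·R - 273.15 = -157.9.
R = (-157.9 + 273.15) / (14/9) = 74.09.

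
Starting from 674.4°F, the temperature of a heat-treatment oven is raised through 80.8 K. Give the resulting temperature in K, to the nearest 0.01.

Initial temperature in Celsius: (674.4 - 32) × 5/9 = 356.8889°C.
The 80.8 K change is an interval; Kelvin and Celsius degrees are the same size, so ΔC = +80.8°C.
Final Celsius temperature: 356.8889 + 80.8000 = 437.6889°C.
In kelvin: 437.6889 + 273.15 = 710.84 K.

710.84 K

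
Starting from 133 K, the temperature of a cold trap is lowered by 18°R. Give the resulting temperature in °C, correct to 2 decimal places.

Initial temperature in Celsius: 133 - 273.15 = -140.1500°C.
The 18°R change is an interval, so only the factor 5/9 applies: -18 × 5/9 = -10.0000°C.
Final Celsius temperature: -140.1500 - 10.0000 = -150.1500°C.

-150.15°C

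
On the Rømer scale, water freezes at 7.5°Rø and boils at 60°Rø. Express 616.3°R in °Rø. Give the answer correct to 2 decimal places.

First in Celsius: (616.3 - 491.67) × 5/9 = 69.2389°C.
Linearly onto the Rømer scale: 7.5 + (69.2389 / 100) × (60 - 7.5) = 43.85°Rø.

43.85°Rø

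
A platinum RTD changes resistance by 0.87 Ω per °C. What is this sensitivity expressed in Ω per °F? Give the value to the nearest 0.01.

Since only a temperature interval is involved, the additive offset between the scales drops out.
A change of 1°F is a change of 5/9°C, so per °F the value is 0.87 × 5/9 = 0.48.

0.48 Ω per °F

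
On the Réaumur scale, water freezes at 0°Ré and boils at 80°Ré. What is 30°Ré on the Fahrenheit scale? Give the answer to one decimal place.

99.5°F

Linear interpolation between the fixed points: C = (30 - 0) × 100 / (80 - 0) = 37.5000°C.
Then 37.5000 × 1.8 + 32 = 99.5°F.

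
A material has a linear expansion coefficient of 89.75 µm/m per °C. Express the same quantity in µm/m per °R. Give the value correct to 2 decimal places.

The quantity depends on a temperature interval, so only the ratio of degree sizes applies; the offset between the scales is irrelevant.
A change of 1°R is a change of 5/9°C, so per °R the value is 89.75 × 5/9 = 49.86.

49.86 µm/m per °R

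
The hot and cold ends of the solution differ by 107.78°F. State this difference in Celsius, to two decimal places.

59.88°C

An interval of 1°F corresponds to 5/9°C.
107.78 × 5/9 = 59.88.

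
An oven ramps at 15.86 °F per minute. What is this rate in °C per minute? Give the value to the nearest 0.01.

The quantity depends on a temperature interval, so only the ratio of degree sizes applies; the offset between the scales is irrelevant.
A change of 1°F is a change of 5/9°C, so 15.86 × 5/9 = 8.81.

8.81 °C/minute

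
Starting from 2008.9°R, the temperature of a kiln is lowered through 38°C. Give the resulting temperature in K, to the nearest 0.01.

Initial temperature in Celsius: (2008.9 - 491.67) × 5/9 = 842.9056°C.
Final Celsius temperature: 842.9056 - 38.0000 = 804.9056°C.
In kelvin: 804.9056 + 273.15 = 1078.06 K.

1078.06 K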